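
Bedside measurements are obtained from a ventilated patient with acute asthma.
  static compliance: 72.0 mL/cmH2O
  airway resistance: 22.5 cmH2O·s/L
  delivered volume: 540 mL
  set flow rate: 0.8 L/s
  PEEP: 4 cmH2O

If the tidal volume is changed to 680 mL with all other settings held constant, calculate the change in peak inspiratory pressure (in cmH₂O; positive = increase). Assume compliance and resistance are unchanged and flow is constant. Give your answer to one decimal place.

PIP = Vt/C + R·V̇ + PEEP (constant-flow equation of motion).
Only the elastic term changes: ΔPIP = ΔVt / C = (680 − 540) / 72.0 = 1.944 cmH2O.

1.9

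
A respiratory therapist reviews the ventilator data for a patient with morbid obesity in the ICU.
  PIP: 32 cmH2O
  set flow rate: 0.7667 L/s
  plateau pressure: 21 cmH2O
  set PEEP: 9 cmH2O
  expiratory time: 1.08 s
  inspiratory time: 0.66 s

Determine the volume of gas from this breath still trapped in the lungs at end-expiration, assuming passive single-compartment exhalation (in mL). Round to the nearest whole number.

Vt = flow × Ti = 0.7667 L/s × 0.66 s × 1000 mL/L = 506.02 mL.
R = (PIP − Pplat)/V̇ = (32 − 21) / 0.7667 = 11.0/0.7667 = 14.347 cmH2O·s/L.
C = Vt/(Pplat − PEEP) = 506.02 / (21 − 9) = 506.02/12.0 = 42.168 mL/cmH2O.
τ = R × C = 14.347 × 0.04217 L/cmH2O = 0.605 s.
Fraction remaining = e^(−Te/τ) = e^(−1.08/0.605) = 0.1678.
Trapped volume = 506.02 × 0.1678 = 84.91 mL.

85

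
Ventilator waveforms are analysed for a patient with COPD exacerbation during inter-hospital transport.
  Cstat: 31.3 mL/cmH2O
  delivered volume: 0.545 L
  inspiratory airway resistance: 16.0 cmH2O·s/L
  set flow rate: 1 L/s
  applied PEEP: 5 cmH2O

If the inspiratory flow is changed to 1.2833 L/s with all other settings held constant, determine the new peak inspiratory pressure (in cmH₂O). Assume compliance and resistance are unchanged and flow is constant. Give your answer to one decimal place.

42.9

PIP = Vt/C + R·V̇ + PEEP (constant-flow equation of motion).
Only the resistive term changes: ΔPIP = R × ΔV̇ = 16.0 × (1.2833 − 1) = 16.0 × 0.2833 = 4.533 cmH2O.
Original PIP = 545/31.3 + 16.0×1 + 5 = 38.412 cmH2O; new PIP = 38.412 + (4.533) = 42.945 cmH2O.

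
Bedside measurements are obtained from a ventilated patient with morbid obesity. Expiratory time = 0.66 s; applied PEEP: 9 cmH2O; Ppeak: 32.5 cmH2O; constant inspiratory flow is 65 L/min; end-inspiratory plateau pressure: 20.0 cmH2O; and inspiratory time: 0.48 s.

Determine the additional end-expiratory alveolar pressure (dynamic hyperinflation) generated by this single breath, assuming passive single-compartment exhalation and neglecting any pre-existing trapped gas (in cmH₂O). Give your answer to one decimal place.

3.3

Flow: 65 L/min ÷ 60 = 1.0833 L/s.
Vt = flow × Ti = 1.0833 L/s × 0.48 s × 1000 mL/L = 519.98 mL.
R = (PIP − Pplat)/V̇ = (32.5 − 20.0) / 1.0833 = 12.5/1.0833 = 11.539 cmH2O·s/L.
C = Vt/(Pplat − PEEP) = 519.98 / (20.0 − 9) = 519.98/11.0 = 47.271 mL/cmH2O.
τ = R × C = 11.539 × 0.04727 L/cmH2O = 0.5454 s.
Fraction remaining = e^(−Te/τ) = e^(−0.66/0.5454) = 0.2982; trapped volume = 519.98 × 0.2982 = 155.06 mL.
Additional alveolar pressure from trapping ≈ V_trapped / C = 155.06 / 47.271 = 3.28 cmH2O.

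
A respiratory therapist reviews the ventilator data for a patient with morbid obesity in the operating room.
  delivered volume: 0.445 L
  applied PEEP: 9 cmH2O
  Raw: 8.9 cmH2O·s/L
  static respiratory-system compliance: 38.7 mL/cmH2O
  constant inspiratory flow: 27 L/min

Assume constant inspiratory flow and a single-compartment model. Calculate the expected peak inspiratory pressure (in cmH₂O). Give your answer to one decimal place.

Flow: 27 L/min ÷ 60 = 0.45 L/s.
Equation of motion (constant flow): PIP = Vt/C + R·V̇ + PEEP.
PIP = 445/38.7 + 8.9×0.45 + 9 = 11.499 + 4.005 + 9 = 24.504 cmH2O.

24.5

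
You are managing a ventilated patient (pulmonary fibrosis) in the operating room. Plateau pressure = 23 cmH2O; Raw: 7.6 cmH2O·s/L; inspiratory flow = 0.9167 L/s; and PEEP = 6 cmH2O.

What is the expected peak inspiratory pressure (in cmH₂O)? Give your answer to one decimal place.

30.0

PIP = Pplat + Raw × flow = 23 + 7.6 × 0.9167 = 23 + 6.967 = 29.967 cmH2O.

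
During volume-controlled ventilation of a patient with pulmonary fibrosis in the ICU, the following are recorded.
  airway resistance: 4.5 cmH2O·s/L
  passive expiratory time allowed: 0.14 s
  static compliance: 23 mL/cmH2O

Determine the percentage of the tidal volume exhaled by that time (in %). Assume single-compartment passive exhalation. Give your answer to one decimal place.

τ = R × C = 4.5 × 23 mL/cmH2O = 4.5 × 0.023 L/cmH2O = 0.1035 s.
Passive exhalation: V(t)/V₀ = e^(−t/τ) = e^(−0.14/0.1035) = 0.2586.
Fraction exhaled = 1 − 0.2586 = 0.7414 → 74.14%.

74.1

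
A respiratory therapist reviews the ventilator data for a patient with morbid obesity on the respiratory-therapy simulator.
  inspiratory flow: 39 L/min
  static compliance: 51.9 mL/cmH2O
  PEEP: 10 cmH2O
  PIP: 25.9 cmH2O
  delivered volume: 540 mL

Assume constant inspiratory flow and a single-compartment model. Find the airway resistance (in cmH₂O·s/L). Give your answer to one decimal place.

Flow: 39 L/min ÷ 60 = 0.65 L/s.
Equation of motion (constant flow): PIP = Vt/C + R·V̇ + PEEP.
R·V̇ = PIP − Vt/C − PEEP = 25.9 − 540/51.9 − 10 = 25.9 − 10.405 − 10 = 5.495 cmH2O.
R = 5.495 / 0.65 = 8.454 cmH2O·s/L.

8.5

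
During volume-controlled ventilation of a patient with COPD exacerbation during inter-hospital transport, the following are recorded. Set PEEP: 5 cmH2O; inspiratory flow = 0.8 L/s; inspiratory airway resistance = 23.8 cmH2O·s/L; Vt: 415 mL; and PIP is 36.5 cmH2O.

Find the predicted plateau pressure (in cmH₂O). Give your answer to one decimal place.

Pplat = PIP − Raw × flow = 36.5 − 23.8 × 0.8 = 36.5 − 19.04 = 17.46 cmH2O.

17.5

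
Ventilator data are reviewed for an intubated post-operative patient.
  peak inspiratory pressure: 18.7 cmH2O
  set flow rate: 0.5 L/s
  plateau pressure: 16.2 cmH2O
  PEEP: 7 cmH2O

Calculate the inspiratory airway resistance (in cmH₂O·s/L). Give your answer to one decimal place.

Raw = (PIP − Pplat) / flow = (18.7 − 16.2) / 0.5 = 2.5 / 0.5 = 5.0 cmH2O·s/L.

5.0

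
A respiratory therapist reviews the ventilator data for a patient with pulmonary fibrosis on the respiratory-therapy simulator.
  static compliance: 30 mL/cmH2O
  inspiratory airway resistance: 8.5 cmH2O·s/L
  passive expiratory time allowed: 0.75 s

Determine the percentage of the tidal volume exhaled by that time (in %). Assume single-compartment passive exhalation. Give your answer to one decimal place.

94.7

τ = R × C = 8.5 × 30 mL/cmH2O = 8.5 × 0.030 L/cmH2O = 0.255 s.
Passive exhalation: V(t)/V₀ = e^(−t/τ) = e^(−0.75/0.255) = 0.0528.
Fraction exhaled = 1 − 0.0528 = 0.9472 → 94.72%.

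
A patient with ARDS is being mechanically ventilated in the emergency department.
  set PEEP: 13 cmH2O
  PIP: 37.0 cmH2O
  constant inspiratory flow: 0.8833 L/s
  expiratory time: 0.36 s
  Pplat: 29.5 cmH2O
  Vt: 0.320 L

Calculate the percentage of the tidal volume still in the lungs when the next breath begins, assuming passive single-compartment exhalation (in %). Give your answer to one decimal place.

11.2

R = (PIP − Pplat)/V̇ = (37.0 − 29.5) / 0.8833 = 7.5/0.8833 = 8.491 cmH2O·s/L.
C = Vt/(Pplat − PEEP) = 320.0 / (29.5 − 13) = 320.0/16.5 = 19.394 mL/cmH2O.
τ = R × C = 8.491 × 0.01939 L/cmH2O = 0.1646 s.
Fraction remaining at end-expiration = e^(−Te/τ) = e^(−0.36/0.1646) = 0.1122 → 11.22%.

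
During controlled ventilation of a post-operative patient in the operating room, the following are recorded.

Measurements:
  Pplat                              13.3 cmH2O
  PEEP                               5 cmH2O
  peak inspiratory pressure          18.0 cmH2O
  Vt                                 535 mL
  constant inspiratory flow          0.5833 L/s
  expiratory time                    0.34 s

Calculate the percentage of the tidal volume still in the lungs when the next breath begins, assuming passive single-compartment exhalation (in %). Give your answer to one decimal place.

R = (PIP − Pplat)/V̇ = (18.0 − 13.3) / 0.5833 = 4.7/0.5833 = 8.058 cmH2O·s/L.
C = Vt/(Pplat − PEEP) = 535.0 / (13.3 − 5) = 535.0/8.3 = 64.458 mL/cmH2O.
τ = R × C = 8.058 × 0.06446 L/cmH2O = 0.5194 s.
Fraction remaining at end-expiration = e^(−Te/τ) = e^(−0.34/0.5194) = 0.5196 → 51.96%.

52.0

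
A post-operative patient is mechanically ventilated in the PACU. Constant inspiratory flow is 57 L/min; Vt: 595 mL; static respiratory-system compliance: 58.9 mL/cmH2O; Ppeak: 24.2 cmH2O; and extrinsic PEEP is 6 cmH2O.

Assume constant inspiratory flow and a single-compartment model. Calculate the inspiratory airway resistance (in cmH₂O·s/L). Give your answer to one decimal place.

8.5

Flow: 57 L/min ÷ 60 = 0.95 L/s.
Equation of motion (constant flow): PIP = Vt/C + R·V̇ + PEEP.
R·V̇ = PIP − Vt/C − PEEP = 24.2 − 595/58.9 − 6 = 24.2 − 10.102 − 6 = 8.098 cmH2O.
R = 8.098 / 0.95 = 8.524 cmH2O·s/L.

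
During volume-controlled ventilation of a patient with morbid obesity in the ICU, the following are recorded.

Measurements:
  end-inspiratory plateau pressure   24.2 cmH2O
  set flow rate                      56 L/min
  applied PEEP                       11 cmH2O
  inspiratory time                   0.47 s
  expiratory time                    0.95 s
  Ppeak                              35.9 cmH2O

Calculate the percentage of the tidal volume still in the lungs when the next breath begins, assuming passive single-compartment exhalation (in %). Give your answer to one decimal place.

10.2

Flow: 56 L/min ÷ 60 = 0.9333 L/s.
Vt = flow × Ti = 0.9333 L/s × 0.47 s × 1000 mL/L = 438.65 mL.
R = (PIP − Pplat)/V̇ = (35.9 − 24.2) / 0.9333 = 11.7/0.9333 = 12.536 cmH2O·s/L.
C = Vt/(Pplat − PEEP) = 438.65 / (24.2 − 11) = 438.65/13.2 = 33.231 mL/cmH2O.
τ = R × C = 12.536 × 0.03323 L/cmH2O = 0.4166 s.
Fraction remaining at end-expiration = e^(−Te/τ) = e^(−0.95/0.4166) = 0.1022 → 10.22%.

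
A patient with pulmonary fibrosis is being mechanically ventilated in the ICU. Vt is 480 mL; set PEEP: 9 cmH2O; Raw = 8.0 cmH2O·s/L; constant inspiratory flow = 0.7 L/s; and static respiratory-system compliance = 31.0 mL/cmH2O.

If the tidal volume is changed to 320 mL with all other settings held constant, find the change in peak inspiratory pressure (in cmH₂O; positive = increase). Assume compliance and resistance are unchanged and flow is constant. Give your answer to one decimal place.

PIP = Vt/C + R·V̇ + PEEP (constant-flow equation of motion).
Only the elastic term changes: ΔPIP = ΔVt / C = (320 − 480) / 31.0 = -5.161 cmH2O.

-5.2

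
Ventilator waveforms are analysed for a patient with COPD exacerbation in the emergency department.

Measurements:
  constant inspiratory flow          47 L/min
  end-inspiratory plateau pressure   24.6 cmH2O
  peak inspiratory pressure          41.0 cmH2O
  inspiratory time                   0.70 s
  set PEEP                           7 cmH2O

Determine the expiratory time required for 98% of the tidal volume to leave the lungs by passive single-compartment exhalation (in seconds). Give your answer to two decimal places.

Flow: 47 L/min ÷ 60 = 0.7833 L/s.
Vt = flow × Ti = 0.7833 L/s × 0.70 s × 1000 mL/L = 548.31 mL.
R = (PIP − Pplat)/V̇ = (41.0 − 24.6) / 0.7833 = 16.4/0.7833 = 20.937 cmH2O·s/L.
C = Vt/(Pplat − PEEP) = 548.31 / (24.6 − 7) = 548.31/17.6 = 31.154 mL/cmH2O.
τ = R × C = 20.937 × 0.03115 L/cmH2O = 0.6522 s.
t = −τ·ln(1 − 0.98) = −0.6522·ln(0.02) = 2.551 s.

2.55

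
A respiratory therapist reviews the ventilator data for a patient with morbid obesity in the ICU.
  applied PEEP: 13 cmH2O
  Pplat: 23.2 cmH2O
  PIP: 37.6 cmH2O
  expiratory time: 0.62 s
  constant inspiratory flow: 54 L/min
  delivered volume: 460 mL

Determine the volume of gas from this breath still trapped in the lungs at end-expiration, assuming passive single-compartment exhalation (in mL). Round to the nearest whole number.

Flow: 54 L/min ÷ 60 = 0.9 L/s.
R = (PIP − Pplat)/V̇ = (37.6 − 23.2) / 0.9 = 14.4/0.9 = 16.0 cmH2O·s/L.
C = Vt/(Pplat − PEEP) = 460.0 / (23.2 − 13) = 460.0/10.2 = 45.098 mL/cmH2O.
τ = R × C = 16.0 × 0.0451 L/cmH2O = 0.7216 s.
Fraction remaining = e^(−Te/τ) = e^(−0.62/0.7216) = 0.4235.
Trapped volume = 460.0 × 0.4235 = 194.81 mL.

195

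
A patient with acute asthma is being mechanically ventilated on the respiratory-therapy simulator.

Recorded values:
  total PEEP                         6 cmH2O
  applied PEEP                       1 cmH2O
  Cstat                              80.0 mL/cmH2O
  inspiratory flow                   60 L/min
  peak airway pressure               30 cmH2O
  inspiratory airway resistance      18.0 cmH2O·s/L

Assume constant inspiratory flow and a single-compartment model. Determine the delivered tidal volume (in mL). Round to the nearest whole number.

Flow: 60 L/min ÷ 60 = 1 L/s.
Total PEEP = 6 cmH2O (set 1 + intrinsic 5); this is the baseline alveolar pressure.
Equation of motion (constant flow): PIP = Vt/C + R·V̇ + PEEP.
Vt/C = PIP − R·V̇ − PEEP = 30 − 18.0 − 6 = 6.0 cmH2O.
Vt = C × 6.0 = 80.0 × 6.0 = 480.0 mL.

480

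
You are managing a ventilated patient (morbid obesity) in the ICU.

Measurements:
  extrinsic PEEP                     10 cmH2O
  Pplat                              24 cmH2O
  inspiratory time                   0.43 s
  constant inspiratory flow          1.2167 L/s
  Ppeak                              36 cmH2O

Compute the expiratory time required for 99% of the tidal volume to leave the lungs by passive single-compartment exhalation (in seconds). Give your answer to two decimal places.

Vt = flow × Ti = 1.2167 L/s × 0.43 s × 1000 mL/L = 523.18 mL.
R = (PIP − Pplat)/V̇ = (36 − 24) / 1.2167 = 12.0/1.2167 = 9.863 cmH2O·s/L.
C = Vt/(Pplat − PEEP) = 523.18 / (24 − 10) = 523.18/14.0 = 37.37 mL/cmH2O.
τ = R × C = 9.863 × 0.03737 L/cmH2O = 0.3686 s.
t = −τ·ln(1 − 0.99) = −0.3686·ln(0.01) = 1.697 s.

1.70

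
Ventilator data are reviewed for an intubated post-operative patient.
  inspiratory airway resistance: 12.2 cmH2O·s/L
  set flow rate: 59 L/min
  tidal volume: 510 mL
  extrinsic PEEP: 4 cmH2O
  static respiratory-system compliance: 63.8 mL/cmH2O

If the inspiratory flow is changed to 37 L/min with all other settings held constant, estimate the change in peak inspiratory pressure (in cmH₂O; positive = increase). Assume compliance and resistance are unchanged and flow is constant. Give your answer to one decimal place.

Flow: 59 L/min ÷ 60 = 0.9833 L/s.
New flow: 37 L/min ÷ 60 = 0.6167 L/s.
PIP = Vt/C + R·V̇ + PEEP (constant-flow equation of motion).
Only the resistive term changes: ΔPIP = R × ΔV̇ = 12.2 × (0.6167 − 0.9833) = 12.2 × -0.3666 = -4.473 cmH2O.

-4.5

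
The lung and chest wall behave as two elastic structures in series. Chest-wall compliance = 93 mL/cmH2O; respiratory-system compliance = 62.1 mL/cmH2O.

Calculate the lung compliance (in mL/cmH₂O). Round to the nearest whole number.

1/CL = 1/Crs − 1/Ccw.
1/CL = 1/62.1 − 1/93 = 0.00535.
CL = 186.92 mL/cmH2O.

187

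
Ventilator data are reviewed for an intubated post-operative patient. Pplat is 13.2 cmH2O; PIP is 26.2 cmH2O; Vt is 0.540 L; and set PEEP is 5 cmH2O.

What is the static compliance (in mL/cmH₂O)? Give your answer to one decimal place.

Cstat = Vt / (Pplat − PEEP) = 540 / (13.2 − 5) = 540 / 8.2 = 65.854 mL/cmH2O.

65.9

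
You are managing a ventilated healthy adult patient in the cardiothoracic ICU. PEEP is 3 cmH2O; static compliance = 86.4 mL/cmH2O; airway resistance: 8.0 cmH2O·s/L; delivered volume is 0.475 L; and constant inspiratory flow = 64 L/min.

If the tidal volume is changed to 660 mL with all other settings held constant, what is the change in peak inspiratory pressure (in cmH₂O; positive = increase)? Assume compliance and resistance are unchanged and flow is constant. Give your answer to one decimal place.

2.1

PIP = Vt/C + R·V̇ + PEEP (constant-flow equation of motion).
Only the elastic term changes: ΔPIP = ΔVt / C = (660 − 475) / 86.4 = 2.141 cmH2O.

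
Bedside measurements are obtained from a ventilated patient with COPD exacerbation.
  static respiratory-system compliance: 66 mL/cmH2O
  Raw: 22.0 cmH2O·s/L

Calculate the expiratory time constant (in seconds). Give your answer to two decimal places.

τ = R × C = 22.0 × 66 mL/cmH2O = 22.0 × 0.066 L/cmH2O = 1.452 s.

1.45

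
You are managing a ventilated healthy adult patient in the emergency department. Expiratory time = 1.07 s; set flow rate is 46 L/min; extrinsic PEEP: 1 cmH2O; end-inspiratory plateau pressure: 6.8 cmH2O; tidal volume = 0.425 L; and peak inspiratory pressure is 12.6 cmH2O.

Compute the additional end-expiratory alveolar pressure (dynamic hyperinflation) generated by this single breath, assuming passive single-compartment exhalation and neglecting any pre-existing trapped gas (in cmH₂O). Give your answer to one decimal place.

Flow: 46 L/min ÷ 60 = 0.7667 L/s.
R = (PIP − Pplat)/V̇ = (12.6 − 6.8) / 0.7667 = 5.8/0.7667 = 7.565 cmH2O·s/L.
C = Vt/(Pplat − PEEP) = 425.0 / (6.8 − 1) = 425.0/5.8 = 73.276 mL/cmH2O.
τ = R × C = 7.565 × 0.07328 L/cmH2O = 0.5544 s.
Fraction remaining = e^(−Te/τ) = e^(−1.07/0.5544) = 0.1451; trapped volume = 425.0 × 0.1451 = 61.668 mL.
Additional alveolar pressure from trapping ≈ V_trapped / C = 61.668 / 73.276 = 0.8416 cmH2O.

0.8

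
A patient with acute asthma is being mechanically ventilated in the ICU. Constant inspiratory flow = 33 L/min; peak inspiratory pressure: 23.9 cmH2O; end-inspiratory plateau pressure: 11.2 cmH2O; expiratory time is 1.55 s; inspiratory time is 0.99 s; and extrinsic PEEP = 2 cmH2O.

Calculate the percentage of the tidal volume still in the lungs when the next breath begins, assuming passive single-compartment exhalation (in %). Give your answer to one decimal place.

32.2

Flow: 33 L/min ÷ 60 = 0.55 L/s.
Vt = flow × Ti = 0.55 L/s × 0.99 s × 1000 mL/L = 544.5 mL.
R = (PIP − Pplat)/V̇ = (23.9 − 11.2) / 0.55 = 12.7/0.55 = 23.091 cmH2O·s/L.
C = Vt/(Pplat − PEEP) = 544.5 / (11.2 − 2) = 544.5/9.2 = 59.185 mL/cmH2O.
τ = R × C = 23.091 × 0.05919 L/cmH2O = 1.367 s.
Fraction remaining at end-expiration = e^(−Te/τ) = e^(−1.55/1.367) = 0.3218 → 32.18%.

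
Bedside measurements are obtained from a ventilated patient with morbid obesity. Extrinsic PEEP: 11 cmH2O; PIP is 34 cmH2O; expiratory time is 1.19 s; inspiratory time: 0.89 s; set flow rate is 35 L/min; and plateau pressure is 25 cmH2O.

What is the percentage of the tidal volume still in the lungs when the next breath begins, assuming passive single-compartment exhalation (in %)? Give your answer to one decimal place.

12.5

Flow: 35 L/min ÷ 60 = 0.5833 L/s.
Vt = flow × Ti = 0.5833 L/s × 0.89 s × 1000 mL/L = 519.14 mL.
R = (PIP − Pplat)/V̇ = (34 − 25) / 0.5833 = 9.0/0.5833 = 15.429 cmH2O·s/L.
C = Vt/(Pplat − PEEP) = 519.14 / (25 − 11) = 519.14/14.0 = 37.081 mL/cmH2O.
τ = R × C = 15.429 × 0.03708 L/cmH2O = 0.5721 s.
Fraction remaining at end-expiration = e^(−Te/τ) = e^(−1.19/0.5721) = 0.1249 → 12.49%.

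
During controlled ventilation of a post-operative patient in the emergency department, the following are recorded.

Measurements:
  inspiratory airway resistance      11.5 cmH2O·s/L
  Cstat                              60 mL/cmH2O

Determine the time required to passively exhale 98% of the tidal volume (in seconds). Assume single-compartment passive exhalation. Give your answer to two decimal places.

2.70

τ = R × C = 11.5 × 60 mL/cmH2O = 11.5 × 0.060 L/cmH2O = 0.69 s.
Exhaled fraction f = 1 − e^(−t/τ) → t = −τ·ln(1 − f) = −0.69·ln(0.02) = 2.699 s.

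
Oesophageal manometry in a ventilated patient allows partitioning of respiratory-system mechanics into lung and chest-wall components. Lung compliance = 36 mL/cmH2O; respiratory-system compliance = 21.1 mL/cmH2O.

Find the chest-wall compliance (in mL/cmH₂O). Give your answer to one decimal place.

1/Ccw = 1/Crs − 1/CL.
1/Ccw = 1/21.1 − 1/36 = 0.01962.
Ccw = 50.968 mL/cmH2O.

51.0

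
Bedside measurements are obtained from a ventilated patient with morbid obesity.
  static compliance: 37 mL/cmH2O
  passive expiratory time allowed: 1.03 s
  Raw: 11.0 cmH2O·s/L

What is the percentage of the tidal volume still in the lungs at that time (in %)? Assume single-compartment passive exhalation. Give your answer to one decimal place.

τ = R × C = 11.0 × 37 mL/cmH2O = 11.0 × 0.037 L/cmH2O = 0.407 s.
Passive exhalation: V(t)/V₀ = e^(−t/τ) = e^(−1.03/0.407) = 0.0796.
Fraction remaining = 0.0796 → 7.96%.

8.0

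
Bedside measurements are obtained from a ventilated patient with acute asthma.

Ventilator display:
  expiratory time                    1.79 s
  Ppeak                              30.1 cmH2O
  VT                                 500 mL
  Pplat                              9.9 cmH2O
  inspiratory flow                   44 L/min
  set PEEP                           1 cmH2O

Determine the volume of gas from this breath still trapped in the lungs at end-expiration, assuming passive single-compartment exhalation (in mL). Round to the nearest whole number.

Flow: 44 L/min ÷ 60 = 0.7333 L/s.
R = (PIP − Pplat)/V̇ = (30.1 − 9.9) / 0.7333 = 20.2/0.7333 = 27.547 cmH2O·s/L.
C = Vt/(Pplat − PEEP) = 500.0 / (9.9 − 1) = 500.0/8.9 = 56.18 mL/cmH2O.
τ = R × C = 27.547 × 0.05618 L/cmH2O = 1.548 s.
Fraction remaining = e^(−Te/τ) = e^(−1.79/1.548) = 0.3146.
Trapped volume = 500.0 × 0.3146 = 157.3 mL.

157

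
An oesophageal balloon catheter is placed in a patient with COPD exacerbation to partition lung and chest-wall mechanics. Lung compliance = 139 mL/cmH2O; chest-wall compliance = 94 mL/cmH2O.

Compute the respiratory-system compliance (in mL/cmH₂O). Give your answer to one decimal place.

Lung and chest wall are elastances in series: 1/Crs = 1/CL + 1/Ccw.
1/Crs = 1/139 + 1/94 = 0.01783.
Crs = 56.085 mL/cmH2O.

56.1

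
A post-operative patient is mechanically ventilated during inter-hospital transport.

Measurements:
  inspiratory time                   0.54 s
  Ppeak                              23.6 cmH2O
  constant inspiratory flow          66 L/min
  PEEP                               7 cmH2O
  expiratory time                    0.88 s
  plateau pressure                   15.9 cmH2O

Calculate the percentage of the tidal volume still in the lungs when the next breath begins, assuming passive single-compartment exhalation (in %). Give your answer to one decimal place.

Flow: 66 L/min ÷ 60 = 1.1 L/s.
Vt = flow × Ti = 1.1 L/s × 0.54 s × 1000 mL/L = 594.0 mL.
R = (PIP − Pplat)/V̇ = (23.6 − 15.9) / 1.1 = 7.7/1.1 = 7.0 cmH2O·s/L.
C = Vt/(Pplat − PEEP) = 594.0 / (15.9 − 7) = 594.0/8.9 = 66.742 mL/cmH2O.
τ = R × C = 7.0 × 0.06674 L/cmH2O = 0.4672 s.
Fraction remaining at end-expiration = e^(−Te/τ) = e^(−0.88/0.4672) = 0.152 → 15.2%.

15.2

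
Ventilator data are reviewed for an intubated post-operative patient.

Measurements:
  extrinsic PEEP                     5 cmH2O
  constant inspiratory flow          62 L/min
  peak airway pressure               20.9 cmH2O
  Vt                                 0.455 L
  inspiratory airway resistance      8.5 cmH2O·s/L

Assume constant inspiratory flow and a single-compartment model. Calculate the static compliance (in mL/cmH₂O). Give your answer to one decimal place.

Flow: 62 L/min ÷ 60 = 1.0333 L/s.
Equation of motion (constant flow): PIP = Vt/C + R·V̇ + PEEP.
Vt/C = PIP − R·V̇ − PEEP = 20.9 − 8.5×1.0333 − 5 = 20.9 − 8.783 − 5 = 7.117 cmH2O.
C = Vt / 7.117 = 455 / 7.117 = 63.931 mL/cmH2O.

63.9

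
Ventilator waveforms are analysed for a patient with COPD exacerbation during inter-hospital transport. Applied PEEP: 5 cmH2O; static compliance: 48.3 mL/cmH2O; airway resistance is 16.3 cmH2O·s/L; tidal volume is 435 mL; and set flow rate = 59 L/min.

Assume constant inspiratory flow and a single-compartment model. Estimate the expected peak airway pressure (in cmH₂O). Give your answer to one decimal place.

Flow: 59 L/min ÷ 60 = 0.9833 L/s.
Equation of motion (constant flow): PIP = Vt/C + R·V̇ + PEEP.
PIP = 435/48.3 + 16.3×0.9833 + 5 = 9.006 + 16.028 + 5 = 30.034 cmH2O.

30.0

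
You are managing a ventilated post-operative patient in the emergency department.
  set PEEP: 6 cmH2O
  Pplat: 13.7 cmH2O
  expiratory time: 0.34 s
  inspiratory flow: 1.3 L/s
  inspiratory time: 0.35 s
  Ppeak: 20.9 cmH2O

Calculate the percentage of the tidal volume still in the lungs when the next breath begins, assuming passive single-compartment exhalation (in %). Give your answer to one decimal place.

35.4

Vt = flow × Ti = 1.3 L/s × 0.35 s × 1000 mL/L = 455.0 mL.
R = (PIP − Pplat)/V̇ = (20.9 − 13.7) / 1.3 = 7.2/1.3 = 5.538 cmH2O·s/L.
C = Vt/(Pplat − PEEP) = 455.0 / (13.7 − 6) = 455.0/7.7 = 59.091 mL/cmH2O.
τ = R × C = 5.538 × 0.05909 L/cmH2O = 0.3272 s.
Fraction remaining at end-expiration = e^(−Te/τ) = e^(−0.34/0.3272) = 0.3538 → 35.38%.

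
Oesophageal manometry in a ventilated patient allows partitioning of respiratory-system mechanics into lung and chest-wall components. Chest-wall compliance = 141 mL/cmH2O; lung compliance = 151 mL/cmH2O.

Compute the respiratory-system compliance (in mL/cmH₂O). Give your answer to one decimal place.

72.9

Lung and chest wall are elastances in series: 1/Crs = 1/CL + 1/Ccw.
1/Crs = 1/151 + 1/141 = 0.01371.
Crs = 72.939 mL/cmH2O.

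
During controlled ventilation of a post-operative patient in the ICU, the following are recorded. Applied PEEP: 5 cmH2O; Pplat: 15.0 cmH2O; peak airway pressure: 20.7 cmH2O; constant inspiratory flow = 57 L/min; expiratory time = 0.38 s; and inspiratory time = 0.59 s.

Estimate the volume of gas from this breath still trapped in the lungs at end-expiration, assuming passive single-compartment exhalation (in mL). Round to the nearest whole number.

181

Flow: 57 L/min ÷ 60 = 0.95 L/s.
Vt = flow × Ti = 0.95 L/s × 0.59 s × 1000 mL/L = 560.5 mL.
R = (PIP − Pplat)/V̇ = (20.7 − 15.0) / 0.95 = 5.7/0.95 = 6.0 cmH2O·s/L.
C = Vt/(Pplat − PEEP) = 560.5 / (15.0 − 5) = 560.5/10.0 = 56.05 mL/cmH2O.
τ = R × C = 6.0 × 0.05605 L/cmH2O = 0.3363 s.
Fraction remaining = e^(−Te/τ) = e^(−0.38/0.3363) = 0.3231.
Trapped volume = 560.5 × 0.3231 = 181.1 mL.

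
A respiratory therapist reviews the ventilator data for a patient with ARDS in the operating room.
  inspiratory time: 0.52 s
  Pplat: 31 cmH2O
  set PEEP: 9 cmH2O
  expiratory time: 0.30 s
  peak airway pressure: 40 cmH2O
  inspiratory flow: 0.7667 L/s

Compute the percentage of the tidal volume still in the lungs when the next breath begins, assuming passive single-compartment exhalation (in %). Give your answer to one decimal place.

24.4

Vt = flow × Ti = 0.7667 L/s × 0.52 s × 1000 mL/L = 398.68 mL.
R = (PIP − Pplat)/V̇ = (40 − 31) / 0.7667 = 9.0/0.7667 = 11.739 cmH2O·s/L.
C = Vt/(Pplat − PEEP) = 398.68 / (31 − 9) = 398.68/22.0 = 18.122 mL/cmH2O.
τ = R × C = 11.739 × 0.01812 L/cmH2O = 0.2127 s.
Fraction remaining at end-expiration = e^(−Te/τ) = e^(−0.30/0.2127) = 0.244 → 24.4%.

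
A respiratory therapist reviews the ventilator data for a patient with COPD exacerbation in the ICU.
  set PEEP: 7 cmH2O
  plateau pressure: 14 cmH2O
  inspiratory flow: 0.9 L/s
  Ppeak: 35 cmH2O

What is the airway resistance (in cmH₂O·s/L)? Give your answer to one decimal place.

Raw = (PIP − Pplat) / flow = (35 − 14) / 0.9 = 21.0 / 0.9 = 23.333 cmH2O·s/L.

23.3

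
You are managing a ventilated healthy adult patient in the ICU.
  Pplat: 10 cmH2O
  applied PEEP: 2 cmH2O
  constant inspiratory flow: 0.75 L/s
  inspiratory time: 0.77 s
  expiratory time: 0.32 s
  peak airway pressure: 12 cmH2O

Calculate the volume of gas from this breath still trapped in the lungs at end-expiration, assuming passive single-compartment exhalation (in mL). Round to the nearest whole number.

Vt = flow × Ti = 0.75 L/s × 0.77 s × 1000 mL/L = 577.5 mL.
R = (PIP − Pplat)/V̇ = (12 − 10) / 0.75 = 2.0/0.75 = 2.667 cmH2O·s/L.
C = Vt/(Pplat − PEEP) = 577.5 / (10 − 2) = 577.5/8.0 = 72.188 mL/cmH2O.
τ = R × C = 2.667 × 0.07219 L/cmH2O = 0.1925 s.
Fraction remaining = e^(−Te/τ) = e^(−0.32/0.1925) = 0.1897.
Trapped volume = 577.5 × 0.1897 = 109.55 mL.

110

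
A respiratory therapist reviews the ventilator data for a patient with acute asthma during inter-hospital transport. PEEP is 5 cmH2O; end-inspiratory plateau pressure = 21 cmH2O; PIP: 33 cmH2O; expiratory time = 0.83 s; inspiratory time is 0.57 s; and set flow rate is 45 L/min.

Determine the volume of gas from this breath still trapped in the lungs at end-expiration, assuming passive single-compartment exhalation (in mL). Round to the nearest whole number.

Flow: 45 L/min ÷ 60 = 0.75 L/s.
Vt = flow × Ti = 0.75 L/s × 0.57 s × 1000 mL/L = 427.5 mL.
R = (PIP − Pplat)/V̇ = (33 − 21) / 0.75 = 12.0/0.75 = 16.0 cmH2O·s/L.
C = Vt/(Pplat − PEEP) = 427.5 / (21 − 5) = 427.5/16.0 = 26.719 mL/cmH2O.
τ = R × C = 16.0 × 0.02672 L/cmH2O = 0.4275 s.
Fraction remaining = e^(−Te/τ) = e^(−0.83/0.4275) = 0.1435.
Trapped volume = 427.5 × 0.1435 = 61.346 mL.

61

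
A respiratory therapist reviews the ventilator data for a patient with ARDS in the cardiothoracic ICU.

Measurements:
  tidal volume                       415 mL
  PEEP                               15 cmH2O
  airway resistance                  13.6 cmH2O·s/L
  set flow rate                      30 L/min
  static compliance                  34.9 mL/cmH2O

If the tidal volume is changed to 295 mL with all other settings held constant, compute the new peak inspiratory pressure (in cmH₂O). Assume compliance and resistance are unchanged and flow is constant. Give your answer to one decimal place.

Flow: 30 L/min ÷ 60 = 0.5 L/s.
PIP = Vt/C + R·V̇ + PEEP (constant-flow equation of motion).
Only the elastic term changes: ΔPIP = ΔVt / C = (295 − 415) / 34.9 = -3.438 cmH2O.
Original PIP = 415/34.9 + 13.6×0.5 + 15 = 33.691 cmH2O; new PIP = 33.691 + (-3.438) = 30.253 cmH2O.

30.3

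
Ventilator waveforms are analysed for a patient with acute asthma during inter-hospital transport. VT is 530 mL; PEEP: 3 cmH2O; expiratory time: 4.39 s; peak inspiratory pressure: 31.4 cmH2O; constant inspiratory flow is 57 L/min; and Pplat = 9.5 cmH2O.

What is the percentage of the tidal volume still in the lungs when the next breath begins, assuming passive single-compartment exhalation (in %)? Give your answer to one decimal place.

9.7

Flow: 57 L/min ÷ 60 = 0.95 L/s.
R = (PIP − Pplat)/V̇ = (31.4 − 9.5) / 0.95 = 21.9/0.95 = 23.053 cmH2O·s/L.
C = Vt/(Pplat − PEEP) = 530.0 / (9.5 − 3) = 530.0/6.5 = 81.538 mL/cmH2O.
τ = R × C = 23.053 × 0.08154 L/cmH2O = 1.88 s.
Fraction remaining at end-expiration = e^(−Te/τ) = e^(−4.39/1.88) = 0.0968 → 9.68%.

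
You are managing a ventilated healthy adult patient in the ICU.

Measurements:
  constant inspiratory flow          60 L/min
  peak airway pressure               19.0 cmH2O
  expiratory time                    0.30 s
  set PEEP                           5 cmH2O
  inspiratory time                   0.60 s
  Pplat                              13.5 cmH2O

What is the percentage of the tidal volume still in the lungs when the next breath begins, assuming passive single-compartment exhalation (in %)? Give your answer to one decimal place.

46.2

Flow: 60 L/min ÷ 60 = 1 L/s.
Vt = flow × Ti = 1 L/s × 0.60 s × 1000 mL/L = 600.0 mL.
R = (PIP − Pplat)/V̇ = (19.0 − 13.5) / 1 = 5.5/1 = 5.5 cmH2O·s/L.
C = Vt/(Pplat − PEEP) = 600.0 / (13.5 − 5) = 600.0/8.5 = 70.588 mL/cmH2O.
τ = R × C = 5.5 × 0.07059 L/cmH2O = 0.3882 s.
Fraction remaining at end-expiration = e^(−Te/τ) = e^(−0.30/0.3882) = 0.4617 → 46.17%.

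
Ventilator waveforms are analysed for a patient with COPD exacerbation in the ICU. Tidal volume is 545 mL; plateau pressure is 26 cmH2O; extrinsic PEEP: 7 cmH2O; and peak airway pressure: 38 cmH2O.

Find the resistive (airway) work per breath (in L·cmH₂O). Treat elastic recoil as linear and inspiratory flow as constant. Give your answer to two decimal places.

With constant inspiratory flow the resistive pressure is constant at PIP − Pplat = 38 − 26 = 12.0 cmH2O, so resistive work = 12.0 × 0.545 = 6.54 L·cmH2O.

6.54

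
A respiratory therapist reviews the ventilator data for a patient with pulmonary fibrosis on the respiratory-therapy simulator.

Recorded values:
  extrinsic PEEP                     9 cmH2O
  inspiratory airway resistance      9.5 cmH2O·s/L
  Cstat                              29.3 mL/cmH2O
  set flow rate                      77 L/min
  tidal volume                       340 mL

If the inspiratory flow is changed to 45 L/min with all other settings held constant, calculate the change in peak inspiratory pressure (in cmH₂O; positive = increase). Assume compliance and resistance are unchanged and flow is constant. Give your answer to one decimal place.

Flow: 77 L/min ÷ 60 = 1.2833 L/s.
New flow: 45 L/min ÷ 60 = 0.75 L/s.
PIP = Vt/C + R·V̇ + PEEP (constant-flow equation of motion).
Only the resistive term changes: ΔPIP = R × ΔV̇ = 9.5 × (0.75 − 1.2833) = 9.5 × -0.5333 = -5.066 cmH2O.

-5.1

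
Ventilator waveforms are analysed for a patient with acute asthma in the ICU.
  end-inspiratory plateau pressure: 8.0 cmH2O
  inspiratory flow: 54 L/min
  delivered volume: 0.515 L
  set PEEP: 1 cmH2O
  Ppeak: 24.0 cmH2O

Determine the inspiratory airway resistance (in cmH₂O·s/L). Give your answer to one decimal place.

Flow: 54 L/min ÷ 60 = 0.9 L/s.
Raw = (PIP − Pplat) / flow = (24.0 − 8.0) / 0.9 = 16.0 / 0.9 = 17.778 cmH2O·s/L.

17.8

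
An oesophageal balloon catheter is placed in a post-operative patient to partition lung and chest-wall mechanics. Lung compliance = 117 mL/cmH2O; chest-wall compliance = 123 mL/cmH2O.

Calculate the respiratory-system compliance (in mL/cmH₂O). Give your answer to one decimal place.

60.0

Lung and chest wall are elastances in series: 1/Crs = 1/CL + 1/Ccw.
1/Crs = 1/117 + 1/123 = 0.01668.
Crs = 59.952 mL/cmH2O.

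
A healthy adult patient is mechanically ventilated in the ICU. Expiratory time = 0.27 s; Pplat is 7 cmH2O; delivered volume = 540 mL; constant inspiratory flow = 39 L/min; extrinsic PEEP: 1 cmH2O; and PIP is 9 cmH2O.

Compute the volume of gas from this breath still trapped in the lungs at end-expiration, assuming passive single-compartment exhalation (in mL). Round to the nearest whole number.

204

Flow: 39 L/min ÷ 60 = 0.65 L/s.
R = (PIP − Pplat)/V̇ = (9 − 7) / 0.65 = 2.0/0.65 = 3.077 cmH2O·s/L.
C = Vt/(Pplat − PEEP) = 540.0 / (7 − 1) = 540.0/6.0 = 90.0 mL/cmH2O.
τ = R × C = 3.077 × 0.09 L/cmH2O = 0.2769 s.
Fraction remaining = e^(−Te/τ) = e^(−0.27/0.2769) = 0.3772.
Trapped volume = 540.0 × 0.3772 = 203.69 mL.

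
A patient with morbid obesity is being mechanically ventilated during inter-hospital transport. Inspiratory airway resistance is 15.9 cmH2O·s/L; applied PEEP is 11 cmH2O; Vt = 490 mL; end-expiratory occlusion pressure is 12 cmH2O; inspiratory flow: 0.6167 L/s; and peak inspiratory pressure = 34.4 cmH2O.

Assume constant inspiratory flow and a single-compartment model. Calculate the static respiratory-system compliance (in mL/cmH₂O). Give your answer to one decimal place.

Total PEEP = 12 cmH2O (set 11 + intrinsic 1); this is the baseline alveolar pressure.
Equation of motion (constant flow): PIP = Vt/C + R·V̇ + PEEP.
Vt/C = PIP − R·V̇ − PEEP = 34.4 − 15.9×0.6167 − 12 = 34.4 − 9.806 − 12 = 12.594 cmH2O.
C = Vt / 12.594 = 490 / 12.594 = 38.907 mL/cmH2O.

38.9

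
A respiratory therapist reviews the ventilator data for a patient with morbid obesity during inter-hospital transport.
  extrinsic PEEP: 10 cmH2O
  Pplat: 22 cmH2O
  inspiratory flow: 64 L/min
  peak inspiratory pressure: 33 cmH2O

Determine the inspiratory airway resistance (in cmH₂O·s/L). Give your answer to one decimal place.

Flow: 64 L/min ÷ 60 = 1.0667 L/s.
Raw = (PIP − Pplat) / flow = (33 − 22) / 1.0667 = 11.0 / 1.0667 = 10.312 cmH2O·s/L.

10.3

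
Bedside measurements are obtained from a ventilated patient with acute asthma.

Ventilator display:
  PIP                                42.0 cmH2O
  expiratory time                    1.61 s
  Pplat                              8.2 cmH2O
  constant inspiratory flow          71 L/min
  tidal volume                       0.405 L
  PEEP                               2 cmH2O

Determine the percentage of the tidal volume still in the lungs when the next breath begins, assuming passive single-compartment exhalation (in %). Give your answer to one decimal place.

42.2

Flow: 71 L/min ÷ 60 = 1.1833 L/s.
R = (PIP − Pplat)/V̇ = (42.0 − 8.2) / 1.1833 = 33.8/1.1833 = 28.564 cmH2O·s/L.
C = Vt/(Pplat − PEEP) = 405.0 / (8.2 − 2) = 405.0/6.2 = 65.323 mL/cmH2O.
τ = R × C = 28.564 × 0.06532 L/cmH2O = 1.866 s.
Fraction remaining at end-expiration = e^(−Te/τ) = e^(−1.61/1.866) = 0.422 → 42.2%.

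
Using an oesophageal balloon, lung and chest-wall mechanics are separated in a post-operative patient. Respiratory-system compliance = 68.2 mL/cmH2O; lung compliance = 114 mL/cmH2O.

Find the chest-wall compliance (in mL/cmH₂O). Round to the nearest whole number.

1/Ccw = 1/Crs − 1/CL.
1/Ccw = 1/68.2 − 1/114 = 0.005891.
Ccw = 169.75 mL/cmH2O.

170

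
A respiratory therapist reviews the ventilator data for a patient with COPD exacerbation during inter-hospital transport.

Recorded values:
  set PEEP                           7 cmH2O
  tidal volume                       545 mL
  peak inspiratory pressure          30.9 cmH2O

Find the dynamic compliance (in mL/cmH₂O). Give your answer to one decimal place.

Dynamic compliance = Vt / (PIP − PEEP) = 545 / (30.9 − 7) = 545 / 23.9 = 22.803 mL/cmH2O.

22.8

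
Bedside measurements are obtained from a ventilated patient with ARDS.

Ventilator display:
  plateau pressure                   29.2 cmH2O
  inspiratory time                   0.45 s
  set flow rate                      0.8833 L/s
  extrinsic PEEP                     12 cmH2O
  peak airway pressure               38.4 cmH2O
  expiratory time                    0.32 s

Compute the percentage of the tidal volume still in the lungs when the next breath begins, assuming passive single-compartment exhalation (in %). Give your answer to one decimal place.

Vt = flow × Ti = 0.8833 L/s × 0.45 s × 1000 mL/L = 397.49 mL.
R = (PIP − Pplat)/V̇ = (38.4 − 29.2) / 0.8833 = 9.2/0.8833 = 10.415 cmH2O·s/L.
C = Vt/(Pplat − PEEP) = 397.49 / (29.2 − 12) = 397.49/17.2 = 23.11 mL/cmH2O.
τ = R × C = 10.415 × 0.02311 L/cmH2O = 0.2407 s.
Fraction remaining at end-expiration = e^(−Te/τ) = e^(−0.32/0.2407) = 0.2646 → 26.46%.

26.5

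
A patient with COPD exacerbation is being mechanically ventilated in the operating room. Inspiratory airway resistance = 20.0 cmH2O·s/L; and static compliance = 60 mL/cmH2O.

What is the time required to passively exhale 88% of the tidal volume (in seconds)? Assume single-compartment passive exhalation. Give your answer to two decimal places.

τ = R × C = 20.0 × 60 mL/cmH2O = 20.0 × 0.060 L/cmH2O = 1.2 s.
Exhaled fraction f = 1 − e^(−t/τ) → t = −τ·ln(1 − f) = −1.2·ln(0.12) = 2.544 s.

2.54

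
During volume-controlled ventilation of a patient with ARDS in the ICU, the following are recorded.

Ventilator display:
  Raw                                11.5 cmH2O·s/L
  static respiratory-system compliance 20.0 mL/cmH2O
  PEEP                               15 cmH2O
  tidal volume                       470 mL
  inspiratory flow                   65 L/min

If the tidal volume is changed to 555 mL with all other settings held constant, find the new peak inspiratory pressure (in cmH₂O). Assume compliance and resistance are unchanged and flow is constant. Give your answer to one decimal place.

55.2

Flow: 65 L/min ÷ 60 = 1.0833 L/s.
PIP = Vt/C + R·V̇ + PEEP (constant-flow equation of motion).
Only the elastic term changes: ΔPIP = ΔVt / C = (555 − 470) / 20.0 = 4.25 cmH2O.
Original PIP = 470/20.0 + 11.5×1.0833 + 15 = 50.958 cmH2O; new PIP = 50.958 + (4.25) = 55.208 cmH2O.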